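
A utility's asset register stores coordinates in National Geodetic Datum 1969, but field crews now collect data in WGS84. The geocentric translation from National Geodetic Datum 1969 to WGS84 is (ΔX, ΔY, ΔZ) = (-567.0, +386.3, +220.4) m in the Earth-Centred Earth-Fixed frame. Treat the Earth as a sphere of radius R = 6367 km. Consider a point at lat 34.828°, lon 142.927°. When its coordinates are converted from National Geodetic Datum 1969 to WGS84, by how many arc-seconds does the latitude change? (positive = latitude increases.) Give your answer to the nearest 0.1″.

sin φ = 0.571115, cos φ = 0.820870, sin λ = 0.602832, cos λ = -0.797868.
North component: ΔN = −sin φ cos λ·ΔX − sin φ sin λ·ΔY + cos φ·ΔZ = −(0.571115)(-0.797868)(-567.0) − (0.571115)(0.602832)(386.3) + (0.820870)(220.4) = -210.45 m.
1° of latitude spans πR/180 = 111125 m, so Δφ = -210.45 / 111125 × 3600 = -6.818″.

Δφ = -6.8″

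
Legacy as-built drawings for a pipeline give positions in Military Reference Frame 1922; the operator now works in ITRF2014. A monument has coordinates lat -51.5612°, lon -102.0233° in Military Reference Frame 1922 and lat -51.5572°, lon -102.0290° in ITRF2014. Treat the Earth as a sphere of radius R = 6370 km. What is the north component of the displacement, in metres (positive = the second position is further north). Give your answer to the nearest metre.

Δφ = -51.5572° − -51.5612° = +0.0040°; Δλ = -102.0290° − -102.0233° = -0.0057°.
1° along a meridian = πR/180 = 111177 m.
ΔN = Δφ × 111177 = 444.7 m; ΔE = Δλ × 111177 × cos(-51.5612°) = -0.0057 × 111177 × 0.621678 = -394.0 m.

ΔN = 445 m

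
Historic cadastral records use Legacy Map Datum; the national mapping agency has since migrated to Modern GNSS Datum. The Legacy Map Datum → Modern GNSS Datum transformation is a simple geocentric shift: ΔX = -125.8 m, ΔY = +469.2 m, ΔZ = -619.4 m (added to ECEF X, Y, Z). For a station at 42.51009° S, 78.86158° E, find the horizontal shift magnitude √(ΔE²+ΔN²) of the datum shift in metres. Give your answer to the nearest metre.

268 m

At φ = -42.51009°, λ = 78.86158°: sin φ = -0.675720, cos φ = 0.737158, sin λ = 0.981163, cos λ = 0.193180.
ΔE = −sin λ·ΔX + cos λ·ΔY = −(0.981163)·(-125.8) + (0.193180)·(469.2) = 214.07 m.
ΔN = −sin φ cos λ·ΔX − sin φ sin λ·ΔY + cos φ·ΔZ = −(-0.675720)(0.193180)(-125.8) − (-0.675720)(0.981163)(469.2) + (0.737158)(-619.4) = -161.94 m.
Horizontal magnitude = √(ΔE² + ΔN²) = √(214.07² + (-161.94)²) = 268.42 m.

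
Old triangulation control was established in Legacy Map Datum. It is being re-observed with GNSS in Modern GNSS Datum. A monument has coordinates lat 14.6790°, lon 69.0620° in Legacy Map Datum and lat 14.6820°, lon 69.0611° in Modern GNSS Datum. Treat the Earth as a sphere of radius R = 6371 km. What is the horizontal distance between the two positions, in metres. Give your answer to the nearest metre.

347 m

Δφ = 14.6820° − 14.6790° = +0.0030°; Δλ = 69.0611° − 69.0620° = -0.0009°.
1° along a meridian = πR/180 = 111195 m.
ΔN = Δφ × 111195 = 333.6 m; ΔE = Δλ × 111195 × cos(14.6790°) = -0.0009 × 111195 × 0.967361 = -96.8 m.
Distance = √(ΔE² + ΔN²) = √((-96.8)² + 333.6²) = 347.3 m.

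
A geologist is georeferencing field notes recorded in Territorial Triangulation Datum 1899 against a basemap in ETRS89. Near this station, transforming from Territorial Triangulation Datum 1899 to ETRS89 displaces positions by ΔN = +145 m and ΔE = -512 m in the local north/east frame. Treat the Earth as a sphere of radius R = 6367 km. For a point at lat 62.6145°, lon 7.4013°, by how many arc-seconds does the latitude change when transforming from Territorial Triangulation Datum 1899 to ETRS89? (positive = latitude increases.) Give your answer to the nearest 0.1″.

On a sphere of radius R, 1 rad of latitude = R, so Δφ = ΔN / R = 145.0 / 6367000 = 2.2774e-05 rad = 4.697″.

Δφ = 4.7″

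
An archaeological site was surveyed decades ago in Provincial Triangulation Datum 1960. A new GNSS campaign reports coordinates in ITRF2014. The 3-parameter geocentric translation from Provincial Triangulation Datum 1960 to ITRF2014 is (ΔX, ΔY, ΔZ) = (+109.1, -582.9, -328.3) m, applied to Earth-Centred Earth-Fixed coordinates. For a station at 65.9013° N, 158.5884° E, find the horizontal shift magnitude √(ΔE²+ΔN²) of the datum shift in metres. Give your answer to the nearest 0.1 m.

The local east axis at (φ, λ) is (−sin λ, cos λ, 0), so ΔE = −sin(158.5884°)·109.1 + cos(158.5884°)·(-582.9) = 502.84 m.
The local north axis is (−sin φ cos λ, −sin φ sin λ, cos φ), giving ΔN = 92.718 + 194.250 − 134.048 = 152.92 m.
Horizontal magnitude = √(ΔE² + ΔN²) = √(502.84² + 152.92²) = 525.58 m.

525.6 m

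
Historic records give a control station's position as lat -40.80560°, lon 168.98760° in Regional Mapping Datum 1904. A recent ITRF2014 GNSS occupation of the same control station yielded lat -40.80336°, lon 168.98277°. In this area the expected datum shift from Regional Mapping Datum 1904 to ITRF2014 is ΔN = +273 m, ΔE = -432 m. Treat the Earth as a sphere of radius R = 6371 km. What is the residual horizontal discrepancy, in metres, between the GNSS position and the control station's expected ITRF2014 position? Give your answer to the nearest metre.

35 m

Observed coordinate differences: Δφ = +0.00224°, Δλ = -0.00483°.
Converting to metres (1° lat = 111195 m, cos φ = 0.756931): observed ΔN = 249.1 m, observed ΔE = -406.5 m.
Subtracting the expected shift leaves a residual of 249.1 − (273) = -23.9 m north and -406.5 − (-432) = 25.5 m east.
Residual distance = √((-23.9)² + 25.5²) = 34.9 m.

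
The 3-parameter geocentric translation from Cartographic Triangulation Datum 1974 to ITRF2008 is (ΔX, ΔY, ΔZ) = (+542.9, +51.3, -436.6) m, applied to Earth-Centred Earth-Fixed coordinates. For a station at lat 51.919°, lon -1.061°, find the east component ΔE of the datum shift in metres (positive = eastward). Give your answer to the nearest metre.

ΔE = 61 m

At φ = 51.919°, λ = -1.061°: sin φ = 0.787140, cos φ = 0.616775, sin λ = -0.018517, cos λ = 0.999829.
ΔE = −sin λ·ΔX + cos λ·ΔY = −(-0.018517)·(542.9) + (0.999829)·(51.3) = 61.34 m.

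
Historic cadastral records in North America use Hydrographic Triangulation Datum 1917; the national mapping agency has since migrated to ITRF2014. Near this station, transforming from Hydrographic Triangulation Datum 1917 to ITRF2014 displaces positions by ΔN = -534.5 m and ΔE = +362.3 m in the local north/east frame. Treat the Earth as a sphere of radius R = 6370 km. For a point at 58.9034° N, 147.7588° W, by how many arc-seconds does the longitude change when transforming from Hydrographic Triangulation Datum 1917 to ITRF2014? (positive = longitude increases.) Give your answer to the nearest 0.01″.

Δλ = 22.71″

At latitude 58.9034°, cos φ = 0.516483.
One radian of longitude at latitude φ spans R cos φ, so Δλ = ΔE / (R cos φ) = 362.3 / (6370000 × 0.516483) = 1.1012e-04 rad = 22.714″.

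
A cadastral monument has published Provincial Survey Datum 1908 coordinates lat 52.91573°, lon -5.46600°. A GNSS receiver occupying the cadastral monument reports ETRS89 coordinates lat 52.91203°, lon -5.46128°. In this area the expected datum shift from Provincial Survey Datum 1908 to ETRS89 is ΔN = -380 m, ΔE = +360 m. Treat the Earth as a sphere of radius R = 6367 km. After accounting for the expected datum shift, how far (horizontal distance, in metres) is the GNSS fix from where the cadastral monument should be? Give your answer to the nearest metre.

54 m

Observed coordinate differences: Δφ = -0.00370°, Δλ = +0.00472°.
Converting to metres (1° lat = 111125 m, cos φ = 0.602989): observed ΔN = -411.2 m, observed ΔE = 316.3 m.
Subtracting the expected shift leaves a residual of -411.2 − (-380) = -31.2 m north and 316.3 − (360) = -43.7 m east.
Residual distance = √((-31.2)² + (-43.7)²) = 53.7 m.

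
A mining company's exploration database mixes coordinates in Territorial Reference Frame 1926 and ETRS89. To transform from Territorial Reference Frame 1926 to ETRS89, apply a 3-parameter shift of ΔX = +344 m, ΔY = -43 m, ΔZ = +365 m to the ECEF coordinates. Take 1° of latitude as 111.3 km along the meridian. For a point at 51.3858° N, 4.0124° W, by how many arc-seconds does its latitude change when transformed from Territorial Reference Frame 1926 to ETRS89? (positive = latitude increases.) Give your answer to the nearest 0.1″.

Δφ = -1.4″

sin φ = 0.781366, cos φ = 0.624073, sin λ = -0.069972, cos λ = 0.997549.
North component: ΔN = −sin φ cos λ·ΔX − sin φ sin λ·ΔY + cos φ·ΔZ = −(0.781366)(0.997549)(344) − (0.781366)(-0.069972)(-43) + (0.624073)(365) = -42.70 m.
1° of latitude spans 111300 m, so Δφ = -42.70 / 111300 × 3600 = -1.381″.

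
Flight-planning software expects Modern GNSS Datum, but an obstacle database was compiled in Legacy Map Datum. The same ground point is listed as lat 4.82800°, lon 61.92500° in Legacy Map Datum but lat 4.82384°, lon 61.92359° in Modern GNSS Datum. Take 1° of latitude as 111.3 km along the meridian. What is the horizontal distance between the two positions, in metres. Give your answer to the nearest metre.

489 m

Δφ = 4.82384° − 4.82800° = -0.00416°; Δλ = 61.92359° − 61.92500° = -0.00141°.
ΔN = Δφ × 111300 = -463.0 m; ΔE = Δλ × 111300 × cos(4.82800°) = -0.00141 × 111300 × 0.996452 = -156.4 m.
Distance = √(ΔE² + ΔN²) = √((-156.4)² + (-463.0)²) = 488.7 m.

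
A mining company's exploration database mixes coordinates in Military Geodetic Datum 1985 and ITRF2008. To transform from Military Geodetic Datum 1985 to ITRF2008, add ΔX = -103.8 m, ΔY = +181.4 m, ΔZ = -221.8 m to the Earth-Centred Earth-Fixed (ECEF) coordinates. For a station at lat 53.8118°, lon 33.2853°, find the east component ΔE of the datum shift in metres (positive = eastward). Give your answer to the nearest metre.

At φ = 53.8118°, λ = 33.2853°: sin φ = 0.807082, cos φ = 0.590439, sin λ = 0.548808, cos λ = 0.835948.
ΔE = −sin λ·ΔX + cos λ·ΔY = −(0.548808)·(-103.8) + (0.835948)·(181.4) = 208.61 m.

ΔE = 209 m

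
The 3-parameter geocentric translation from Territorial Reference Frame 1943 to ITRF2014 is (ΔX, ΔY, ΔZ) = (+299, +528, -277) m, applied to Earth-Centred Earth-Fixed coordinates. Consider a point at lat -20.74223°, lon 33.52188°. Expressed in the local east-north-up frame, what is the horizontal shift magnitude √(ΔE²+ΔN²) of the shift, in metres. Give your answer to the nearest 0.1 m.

283.2 m

The local east axis at (φ, λ) is (−sin λ, cos λ, 0), so ΔE = −sin(33.52188°)·299 + cos(33.52188°)·528 = 275.06 m.
The local north axis is (−sin φ cos λ, −sin φ sin λ, cos φ), giving ΔN = 88.282 + 103.271 − 259.046 = -67.49 m.
Horizontal magnitude = √(ΔE² + ΔN²) = √(275.06² + (-67.49)²) = 283.22 m.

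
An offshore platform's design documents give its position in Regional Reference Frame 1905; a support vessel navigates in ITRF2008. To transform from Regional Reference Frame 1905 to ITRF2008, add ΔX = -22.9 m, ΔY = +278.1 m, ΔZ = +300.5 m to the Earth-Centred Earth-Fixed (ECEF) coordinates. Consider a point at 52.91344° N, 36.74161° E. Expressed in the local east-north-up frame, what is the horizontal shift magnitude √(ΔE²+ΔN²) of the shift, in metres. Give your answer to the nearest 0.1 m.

At φ = 52.91344°, λ = 36.74161°: sin φ = 0.797725, cos φ = 0.603021, sin λ = 0.598207, cos λ = 0.801341.
ΔE = −sin λ·ΔX + cos λ·ΔY = −(0.598207)·(-22.9) + (0.801341)·(278.1) = 236.55 m.
ΔN = −sin φ cos λ·ΔX − sin φ sin λ·ΔY + cos φ·ΔZ = −(0.797725)(0.801341)(-22.9) − (0.797725)(0.598207)(278.1) + (0.603021)(300.5) = 63.14 m.
Horizontal magnitude = √(ΔE² + ΔN²) = √(236.55² + 63.14²) = 244.83 m.

244.8 m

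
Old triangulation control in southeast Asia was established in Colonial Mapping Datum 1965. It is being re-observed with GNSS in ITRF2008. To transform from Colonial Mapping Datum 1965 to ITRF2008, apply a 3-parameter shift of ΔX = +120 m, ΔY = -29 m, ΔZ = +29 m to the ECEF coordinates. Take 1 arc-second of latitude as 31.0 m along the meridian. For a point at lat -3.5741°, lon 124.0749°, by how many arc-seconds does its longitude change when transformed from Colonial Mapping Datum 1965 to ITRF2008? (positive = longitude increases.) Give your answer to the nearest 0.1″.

sin φ = -0.062339, cos φ = 0.998055, sin λ = 0.828306, cos λ = -0.560276.
East component: ΔE = −sin λ·ΔX + cos λ·ΔY = −(0.828306)(120) + (-0.560276)(-29) = -83.15 m.
1° of latitude spans 3600 × 31.00 = 111600 m; at latitude φ, 1° of longitude spans that × cos φ = 111382.9 m, so Δλ = -83.15 / 111382.9 × 3600 = -2.687″.

Δλ = -2.7″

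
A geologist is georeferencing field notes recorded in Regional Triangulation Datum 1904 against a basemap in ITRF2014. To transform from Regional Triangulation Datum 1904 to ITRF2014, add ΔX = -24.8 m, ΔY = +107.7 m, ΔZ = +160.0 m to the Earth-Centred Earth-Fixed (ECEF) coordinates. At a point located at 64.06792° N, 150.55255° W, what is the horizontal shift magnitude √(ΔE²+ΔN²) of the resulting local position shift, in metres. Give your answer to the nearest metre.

At φ = 64.06792°, λ = -150.55255°: sin φ = 0.899313, cos φ = 0.437305, sin λ = -0.491625, cos λ = -0.870807.
ΔE = −sin λ·ΔX + cos λ·ΔY = −(-0.491625)·(-24.8) + (-0.870807)·(107.7) = -105.98 m.
ΔN = −sin φ cos λ·ΔX − sin φ sin λ·ΔY + cos φ·ΔZ = −(0.899313)(-0.870807)(-24.8) − (0.899313)(-0.491625)(107.7) + (0.437305)(160.0) = 98.16 m.
Horizontal magnitude = √(ΔE² + ΔN²) = √((-105.98)² + 98.16²) = 144.46 m.

144 m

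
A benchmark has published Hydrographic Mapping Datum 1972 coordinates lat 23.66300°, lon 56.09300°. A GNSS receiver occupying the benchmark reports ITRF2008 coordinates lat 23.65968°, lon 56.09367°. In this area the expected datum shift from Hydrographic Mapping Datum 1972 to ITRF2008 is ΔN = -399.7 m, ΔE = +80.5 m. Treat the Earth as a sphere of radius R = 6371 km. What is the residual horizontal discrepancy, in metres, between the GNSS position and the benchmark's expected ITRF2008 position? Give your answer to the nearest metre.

Observed coordinate differences: Δφ = -0.00332°, Δλ = +0.00067°.
Converting to metres (1° lat = 111195 m, cos φ = 0.915922): observed ΔN = -369.2 m, observed ΔE = 68.2 m.
Subtracting the expected shift leaves a residual of -369.2 − (-399.7) = 30.5 m north and 68.2 − (80.5) = -12.3 m east.
Residual distance = √(30.5² + (-12.3)²) = 32.9 m.

33 m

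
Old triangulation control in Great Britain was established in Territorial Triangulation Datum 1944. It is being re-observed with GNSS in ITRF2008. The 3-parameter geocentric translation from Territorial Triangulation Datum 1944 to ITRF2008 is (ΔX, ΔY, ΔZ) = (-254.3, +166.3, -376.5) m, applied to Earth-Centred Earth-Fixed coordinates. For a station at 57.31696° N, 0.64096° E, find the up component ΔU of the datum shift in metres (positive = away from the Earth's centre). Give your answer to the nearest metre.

The local up (radial) axis is (cos φ cos λ, cos φ sin λ, sin φ), giving ΔU = -137.311 + 1.005 − 316.889 = -453.20 m.

ΔU = -453 m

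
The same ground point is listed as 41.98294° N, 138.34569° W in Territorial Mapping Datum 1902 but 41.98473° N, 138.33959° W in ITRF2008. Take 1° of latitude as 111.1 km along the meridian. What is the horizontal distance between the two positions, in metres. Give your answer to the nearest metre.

Δφ = 41.98473° − 41.98294° = +0.00179°; Δλ = -138.33959° − -138.34569° = +0.00610°.
ΔN = Δφ × 111100 = 198.9 m; ΔE = Δλ × 111100 × cos(41.98294°) = +0.00610 × 111100 × 0.743344 = 503.8 m.
Distance = √(ΔE² + ΔN²) = √(503.8² + 198.9²) = 541.6 m.

542 m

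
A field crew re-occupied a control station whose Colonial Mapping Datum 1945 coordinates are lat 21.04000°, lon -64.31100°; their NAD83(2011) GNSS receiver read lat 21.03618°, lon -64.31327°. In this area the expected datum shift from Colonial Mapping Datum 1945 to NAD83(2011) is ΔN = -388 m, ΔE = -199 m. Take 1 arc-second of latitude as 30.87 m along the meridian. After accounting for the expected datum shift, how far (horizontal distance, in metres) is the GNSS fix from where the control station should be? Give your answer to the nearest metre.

Observed coordinate differences: Δφ = -0.00382°, Δλ = -0.00227°.
Converting to metres (1° lat = 111132 m, cos φ = 0.933330): observed ΔN = -424.5 m, observed ΔE = -235.5 m.
Subtracting the expected shift leaves a residual of -424.5 − (-388) = -36.5 m north and -235.5 − (-199) = -36.5 m east.
Residual distance = √((-36.5)² + (-36.5)²) = 51.6 m.

52 m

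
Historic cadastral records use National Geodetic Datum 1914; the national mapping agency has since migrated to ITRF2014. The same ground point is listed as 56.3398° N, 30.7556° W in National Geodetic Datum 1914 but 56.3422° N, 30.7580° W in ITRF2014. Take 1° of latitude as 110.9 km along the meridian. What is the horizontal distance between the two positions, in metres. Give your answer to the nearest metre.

Δφ = 56.3422° − 56.3398° = +0.0024°; Δλ = -30.7580° − -30.7556° = -0.0024°.
ΔN = Δφ × 110900 = 266.2 m; ΔE = Δλ × 110900 × cos(56.3398°) = -0.0024 × 110900 × 0.554266 = -147.5 m.
Distance = √(ΔE² + ΔN²) = √((-147.5)² + 266.2²) = 304.3 m.

304 m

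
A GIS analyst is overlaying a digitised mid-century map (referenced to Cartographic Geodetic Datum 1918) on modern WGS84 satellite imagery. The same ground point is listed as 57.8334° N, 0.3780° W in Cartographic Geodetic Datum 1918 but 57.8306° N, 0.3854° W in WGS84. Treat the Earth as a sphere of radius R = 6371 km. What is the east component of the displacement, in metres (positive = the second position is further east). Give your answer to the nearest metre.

Δφ = 57.8306° − 57.8334° = -0.0028°; Δλ = -0.3854° − -0.3780° = -0.0074°.
1° along a meridian = πR/180 = 111195 m.
ΔN = Δφ × 111195 = -311.3 m; ΔE = Δλ × 111195 × cos(57.8334°) = -0.0074 × 111195 × 0.532383 = -438.1 m.

ΔE = -438 m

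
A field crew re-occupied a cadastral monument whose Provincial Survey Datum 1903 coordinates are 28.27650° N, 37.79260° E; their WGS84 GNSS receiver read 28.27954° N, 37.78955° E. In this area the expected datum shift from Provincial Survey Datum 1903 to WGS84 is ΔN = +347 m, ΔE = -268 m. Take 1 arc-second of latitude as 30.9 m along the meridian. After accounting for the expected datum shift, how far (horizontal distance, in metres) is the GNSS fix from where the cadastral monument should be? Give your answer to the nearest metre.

32 m

Observed coordinate differences: Δφ = +0.00304°, Δλ = -0.00305°.
Converting to metres (1° lat = 111240 m, cos φ = 0.880672): observed ΔN = 338.2 m, observed ΔE = -298.8 m.
Subtracting the expected shift leaves a residual of 338.2 − (347) = -8.8 m north and -298.8 − (-268) = -30.8 m east.
Residual distance = √((-8.8)² + (-30.8)²) = 32.0 m.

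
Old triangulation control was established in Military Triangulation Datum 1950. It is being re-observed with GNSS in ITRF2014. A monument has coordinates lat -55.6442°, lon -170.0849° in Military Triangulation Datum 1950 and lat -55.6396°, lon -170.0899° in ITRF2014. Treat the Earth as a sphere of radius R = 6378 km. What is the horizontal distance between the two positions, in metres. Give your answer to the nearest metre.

601 m

Δφ = -55.6396° − -55.6442° = +0.0046°; Δλ = -170.0899° − -170.0849° = -0.0050°.
1° along a meridian = πR/180 = 111317 m.
ΔN = Δφ × 111317 = 512.1 m; ΔE = Δλ × 111317 × cos(-55.6442°) = -0.0050 × 111317 × 0.564330 = -314.1 m.
Distance = √(ΔE² + ΔN²) = √((-314.1)² + 512.1²) = 600.7 m.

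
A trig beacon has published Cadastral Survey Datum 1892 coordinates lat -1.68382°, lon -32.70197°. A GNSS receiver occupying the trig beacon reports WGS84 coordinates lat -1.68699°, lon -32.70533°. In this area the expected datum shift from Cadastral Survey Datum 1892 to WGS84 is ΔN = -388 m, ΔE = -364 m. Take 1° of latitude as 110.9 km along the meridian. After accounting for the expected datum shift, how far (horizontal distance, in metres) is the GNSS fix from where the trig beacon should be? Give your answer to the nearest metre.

37 m

Observed coordinate differences: Δφ = -0.00317°, Δλ = -0.00336°.
Converting to metres (1° lat = 110900 m, cos φ = 0.999568): observed ΔN = -351.6 m, observed ΔE = -372.5 m.
Subtracting the expected shift leaves a residual of -351.6 − (-388) = 36.4 m north and -372.5 − (-364) = -8.5 m east.
Residual distance = √(36.4² + (-8.5)²) = 37.4 m.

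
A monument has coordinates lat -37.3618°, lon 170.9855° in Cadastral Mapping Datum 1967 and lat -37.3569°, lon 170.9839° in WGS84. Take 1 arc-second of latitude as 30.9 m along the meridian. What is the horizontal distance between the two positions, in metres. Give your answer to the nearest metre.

Δφ = -37.3569° − -37.3618° = +0.0049°; Δλ = 170.9839° − 170.9855° = -0.0016°.
1° of latitude = 3600 × 30.90 = 111240 m.
ΔN = Δφ × 111240 = 545.1 m; ΔE = Δλ × 111240 × cos(-37.3618°) = -0.0016 × 111240 × 0.794819 = -141.5 m.
Distance = √(ΔE² + ΔN²) = √((-141.5)² + 545.1²) = 563.1 m.

563 m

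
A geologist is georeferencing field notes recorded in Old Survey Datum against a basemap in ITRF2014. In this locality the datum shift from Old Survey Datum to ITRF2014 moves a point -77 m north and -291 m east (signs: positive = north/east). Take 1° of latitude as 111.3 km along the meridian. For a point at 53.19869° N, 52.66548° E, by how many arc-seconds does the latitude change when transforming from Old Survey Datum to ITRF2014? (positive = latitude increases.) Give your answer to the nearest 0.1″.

1° of latitude = 111.3 km, so Δφ = -77.0 / 111300 = -0.0006918° = -2.491″.

Δφ = -2.5″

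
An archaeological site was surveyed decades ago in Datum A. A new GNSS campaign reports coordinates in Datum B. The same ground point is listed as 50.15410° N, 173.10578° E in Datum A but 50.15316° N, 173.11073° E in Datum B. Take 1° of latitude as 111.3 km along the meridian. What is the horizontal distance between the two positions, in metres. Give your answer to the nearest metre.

Δφ = 50.15316° − 50.15410° = -0.00094°; Δλ = 173.11073° − 173.10578° = +0.00495°.
ΔN = Δφ × 111300 = -104.6 m; ΔE = Δλ × 111300 × cos(50.15410°) = +0.00495 × 111300 × 0.640725 = 353.0 m.
Distance = √(ΔE² + ΔN²) = √(353.0² + (-104.6)²) = 368.2 m.

368 m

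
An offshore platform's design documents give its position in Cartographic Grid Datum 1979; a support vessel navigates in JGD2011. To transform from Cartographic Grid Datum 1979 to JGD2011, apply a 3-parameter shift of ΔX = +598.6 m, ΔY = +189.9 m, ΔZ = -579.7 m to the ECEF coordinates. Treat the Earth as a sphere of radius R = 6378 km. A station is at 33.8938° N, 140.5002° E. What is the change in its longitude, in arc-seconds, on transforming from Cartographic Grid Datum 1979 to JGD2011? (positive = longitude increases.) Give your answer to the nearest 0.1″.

sin φ = 0.557655, cos φ = 0.830073, sin λ = 0.636076, cos λ = -0.771627.
East component: ΔE = −sin λ·ΔX + cos λ·ΔY = −(0.636076)(598.6) + (-0.771627)(189.9) = -527.29 m.
1° of latitude spans πR/180 = 111317 m; at latitude φ, 1° of longitude spans that × cos φ = 92401.3 m, so Δλ = -527.29 / 92401.3 × 3600 = -20.543″.

Δλ = -20.5″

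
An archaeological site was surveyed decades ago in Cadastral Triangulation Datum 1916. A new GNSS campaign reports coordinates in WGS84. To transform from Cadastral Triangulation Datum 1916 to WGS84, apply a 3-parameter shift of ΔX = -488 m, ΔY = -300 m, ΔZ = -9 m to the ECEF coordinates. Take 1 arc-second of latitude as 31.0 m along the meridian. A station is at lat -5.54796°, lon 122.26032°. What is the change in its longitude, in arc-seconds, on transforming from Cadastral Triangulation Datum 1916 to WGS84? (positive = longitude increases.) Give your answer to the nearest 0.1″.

Δλ = 18.6″

sin φ = -0.096679, cos φ = 0.995316, sin λ = 0.845632, cos λ = -0.533767.
East component: ΔE = −sin λ·ΔX + cos λ·ΔY = −(0.845632)(-488) + (-0.533767)(-300) = 572.80 m.
1° of latitude spans 3600 × 31.00 = 111600 m; at latitude φ, 1° of longitude spans that × cos φ = 111077.2 m, so Δλ = 572.80 / 111077.2 × 3600 = 18.564″.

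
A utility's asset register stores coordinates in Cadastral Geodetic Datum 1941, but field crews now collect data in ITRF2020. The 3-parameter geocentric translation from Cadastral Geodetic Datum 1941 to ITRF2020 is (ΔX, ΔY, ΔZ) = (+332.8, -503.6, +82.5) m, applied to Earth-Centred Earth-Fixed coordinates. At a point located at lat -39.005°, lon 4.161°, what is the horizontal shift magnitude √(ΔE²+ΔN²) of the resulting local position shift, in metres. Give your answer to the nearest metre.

583 m

At φ = -39.005°, λ = 4.161°: sin φ = -0.629388, cos φ = 0.777091, sin λ = 0.072559, cos λ = 0.997364.
ΔE = −sin λ·ΔX + cos λ·ΔY = −(0.072559)·(332.8) + (0.997364)·(-503.6) = -526.42 m.
ΔN = −sin φ cos λ·ΔX − sin φ sin λ·ΔY + cos φ·ΔZ = −(-0.629388)(0.997364)(332.8) − (-0.629388)(0.072559)(-503.6) + (0.777091)(82.5) = 250.02 m.
Horizontal magnitude = √(ΔE² + ΔN²) = √((-526.42)² + 250.02²) = 582.78 m.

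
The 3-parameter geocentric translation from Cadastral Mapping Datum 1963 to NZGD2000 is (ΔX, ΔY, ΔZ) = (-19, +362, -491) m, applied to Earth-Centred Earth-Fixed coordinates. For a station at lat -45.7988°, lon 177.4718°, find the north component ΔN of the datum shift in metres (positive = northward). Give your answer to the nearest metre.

ΔN = -317 m

At φ = -45.7988°, λ = 177.4718°: sin φ = -0.716896, cos φ = 0.697180, sin λ = 0.044111, cos λ = -0.999027.
ΔN = −sin φ cos λ·ΔX − sin φ sin λ·ΔY + cos φ·ΔZ = −(-0.716896)(-0.999027)(-19) − (-0.716896)(0.044111)(362) + (0.697180)(-491) = -317.26 m.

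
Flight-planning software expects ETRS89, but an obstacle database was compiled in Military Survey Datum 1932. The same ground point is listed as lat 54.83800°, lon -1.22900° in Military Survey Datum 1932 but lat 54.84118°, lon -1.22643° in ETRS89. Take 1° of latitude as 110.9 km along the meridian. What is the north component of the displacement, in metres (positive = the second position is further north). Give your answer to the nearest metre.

Δφ = 54.84118° − 54.83800° = +0.00318°; Δλ = -1.22643° − -1.22900° = +0.00257°.
ΔN = Δφ × 110900 = 352.7 m; ΔE = Δλ × 110900 × cos(54.83800°) = +0.00257 × 110900 × 0.575890 = 164.1 m.

ΔN = 353 m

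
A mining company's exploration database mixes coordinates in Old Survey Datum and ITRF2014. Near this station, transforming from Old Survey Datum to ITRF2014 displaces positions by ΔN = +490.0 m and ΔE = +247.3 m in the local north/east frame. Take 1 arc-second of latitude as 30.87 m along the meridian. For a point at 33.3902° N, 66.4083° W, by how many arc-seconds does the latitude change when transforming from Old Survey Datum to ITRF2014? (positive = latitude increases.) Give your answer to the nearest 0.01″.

1″ of latitude = 30.87 m, so Δφ = 490.0 / 30.87 = 15.873″.

Δφ = 15.87″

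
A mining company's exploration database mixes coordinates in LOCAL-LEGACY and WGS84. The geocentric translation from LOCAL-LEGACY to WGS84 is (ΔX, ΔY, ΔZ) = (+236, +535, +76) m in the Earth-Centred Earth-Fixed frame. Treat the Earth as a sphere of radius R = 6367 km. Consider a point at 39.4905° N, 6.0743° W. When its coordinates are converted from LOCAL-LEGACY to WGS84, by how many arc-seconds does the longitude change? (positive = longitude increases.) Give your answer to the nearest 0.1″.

Δλ = 23.4″

sin φ = 0.635950, cos φ = 0.771730, sin λ = -0.105818, cos λ = 0.994386.
East component: ΔE = −sin λ·ΔX + cos λ·ΔY = −(-0.105818)(236) + (0.994386)(535) = 556.97 m.
1° of latitude spans πR/180 = 111125 m; at latitude φ, 1° of longitude spans that × cos φ = 85758.6 m, so Δλ = 556.97 / 85758.6 × 3600 = 23.381″.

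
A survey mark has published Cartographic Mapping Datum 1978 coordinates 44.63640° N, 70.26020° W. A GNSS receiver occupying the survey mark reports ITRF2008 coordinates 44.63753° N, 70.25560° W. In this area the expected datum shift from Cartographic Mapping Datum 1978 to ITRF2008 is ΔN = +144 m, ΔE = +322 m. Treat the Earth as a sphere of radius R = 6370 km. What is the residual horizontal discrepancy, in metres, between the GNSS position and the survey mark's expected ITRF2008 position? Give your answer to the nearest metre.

46 m

Observed coordinate differences: Δφ = +0.00113°, Δλ = +0.00460°.
Converting to metres (1° lat = 111177 m, cos φ = 0.711580): observed ΔN = 125.6 m, observed ΔE = 363.9 m.
Subtracting the expected shift leaves a residual of 125.6 − (144) = -18.4 m north and 363.9 − (322) = 41.9 m east.
Residual distance = √((-18.4)² + 41.9²) = 45.8 m.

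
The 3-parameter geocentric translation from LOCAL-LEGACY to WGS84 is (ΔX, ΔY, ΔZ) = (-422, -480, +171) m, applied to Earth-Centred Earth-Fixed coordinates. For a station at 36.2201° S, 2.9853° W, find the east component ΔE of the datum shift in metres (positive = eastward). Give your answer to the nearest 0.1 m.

ΔE = -501.3 m

The local east axis at (φ, λ) is (−sin λ, cos λ, 0), so ΔE = −sin(-2.9853°)·(-422) + cos(-2.9853°)·(-480) = -501.33 m.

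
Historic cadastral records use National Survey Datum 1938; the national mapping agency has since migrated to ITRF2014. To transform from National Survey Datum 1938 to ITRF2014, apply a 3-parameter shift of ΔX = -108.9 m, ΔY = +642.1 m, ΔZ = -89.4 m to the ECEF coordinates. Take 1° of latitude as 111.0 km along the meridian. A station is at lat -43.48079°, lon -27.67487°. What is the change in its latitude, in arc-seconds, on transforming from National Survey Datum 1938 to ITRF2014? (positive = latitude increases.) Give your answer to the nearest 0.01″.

sin φ = -0.688111, cos φ = 0.725605, sin λ = -0.464454, cos λ = 0.885597.
North component: ΔN = −sin φ cos λ·ΔX − sin φ sin λ·ΔY + cos φ·ΔZ = −(-0.688111)(0.885597)(-108.9) − (-0.688111)(-0.464454)(642.1) + (0.725605)(-89.4) = -336.44 m.
1° of latitude spans 111000 m, so Δφ = -336.44 / 111000 × 3600 = -10.912″.

Δφ = -10.91″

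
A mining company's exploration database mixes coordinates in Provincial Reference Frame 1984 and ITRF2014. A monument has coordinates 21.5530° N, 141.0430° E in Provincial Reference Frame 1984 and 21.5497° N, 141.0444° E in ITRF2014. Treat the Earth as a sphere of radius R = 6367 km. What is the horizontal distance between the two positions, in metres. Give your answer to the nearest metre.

394 m

Δφ = 21.5497° − 21.5530° = -0.0033°; Δλ = 141.0444° − 141.0430° = +0.0014°.
1° along a meridian = πR/180 = 111125 m.
ΔN = Δφ × 111125 = -366.7 m; ΔE = Δλ × 111125 × cos(21.5530°) = +0.0014 × 111125 × 0.930078 = 144.7 m.
Distance = √(ΔE² + ΔN²) = √(144.7² + (-366.7)²) = 394.2 m.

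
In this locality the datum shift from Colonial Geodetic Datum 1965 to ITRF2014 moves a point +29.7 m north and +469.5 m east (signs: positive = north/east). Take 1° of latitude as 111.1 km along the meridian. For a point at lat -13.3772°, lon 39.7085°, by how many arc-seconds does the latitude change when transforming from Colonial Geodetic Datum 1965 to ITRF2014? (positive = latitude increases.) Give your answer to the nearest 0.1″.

1° of latitude = 111.1 km, so Δφ = 29.7 / 111100 = 0.0002673° = 0.962″.

Δφ = 1.0″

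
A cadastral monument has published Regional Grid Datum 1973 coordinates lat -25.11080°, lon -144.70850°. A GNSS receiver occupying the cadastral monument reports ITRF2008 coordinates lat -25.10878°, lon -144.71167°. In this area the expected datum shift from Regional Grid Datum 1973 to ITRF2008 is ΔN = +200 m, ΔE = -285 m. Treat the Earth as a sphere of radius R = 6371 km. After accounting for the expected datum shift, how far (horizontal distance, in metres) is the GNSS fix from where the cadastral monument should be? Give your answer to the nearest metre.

42 m

Observed coordinate differences: Δφ = +0.00202°, Δλ = -0.00317°.
Converting to metres (1° lat = 111195 m, cos φ = 0.905489): observed ΔN = 224.6 m, observed ΔE = -319.2 m.
Subtracting the expected shift leaves a residual of 224.6 − (200) = 24.6 m north and -319.2 − (-285) = -34.2 m east.
Residual distance = √(24.6² + (-34.2)²) = 42.1 m.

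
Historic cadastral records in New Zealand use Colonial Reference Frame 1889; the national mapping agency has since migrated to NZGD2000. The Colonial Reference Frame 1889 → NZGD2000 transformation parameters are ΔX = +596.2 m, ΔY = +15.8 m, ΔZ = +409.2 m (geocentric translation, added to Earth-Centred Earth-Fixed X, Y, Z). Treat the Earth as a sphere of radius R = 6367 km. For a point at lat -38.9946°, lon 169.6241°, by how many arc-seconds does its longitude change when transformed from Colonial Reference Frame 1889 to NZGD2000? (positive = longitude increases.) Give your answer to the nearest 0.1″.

sin φ = -0.629247, cos φ = 0.777205, sin λ = 0.180105, cos λ = -0.983647.
East component: ΔE = −sin λ·ΔX + cos λ·ΔY = −(0.180105)(596.2) + (-0.983647)(15.8) = -122.92 m.
1° of latitude spans πR/180 = 111125 m; at latitude φ, 1° of longitude spans that × cos φ = 86367.0 m, so Δλ = -122.92 / 86367.0 × 3600 = -5.124″.

Δλ = -5.1″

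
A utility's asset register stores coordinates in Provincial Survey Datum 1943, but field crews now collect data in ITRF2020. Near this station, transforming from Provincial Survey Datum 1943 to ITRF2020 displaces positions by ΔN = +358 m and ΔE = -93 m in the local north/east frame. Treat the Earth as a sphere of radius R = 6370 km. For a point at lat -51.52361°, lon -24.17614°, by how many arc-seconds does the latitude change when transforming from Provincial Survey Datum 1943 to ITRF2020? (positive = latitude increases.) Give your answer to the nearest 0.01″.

Δφ = 11.59″

On a sphere of radius R, 1 rad of latitude = R, so Δφ = ΔN / R = 358.0 / 6370000 = 5.6201e-05 rad = 11.592″.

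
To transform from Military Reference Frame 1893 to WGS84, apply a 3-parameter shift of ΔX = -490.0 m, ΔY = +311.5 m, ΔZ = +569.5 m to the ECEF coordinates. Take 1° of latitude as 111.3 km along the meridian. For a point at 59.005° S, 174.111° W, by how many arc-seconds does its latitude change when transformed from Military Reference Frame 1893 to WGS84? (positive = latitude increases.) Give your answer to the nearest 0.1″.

Δφ = 22.1″

sin φ = -0.857212, cos φ = 0.514963, sin λ = -0.102602, cos λ = -0.994723.
North component: ΔN = −sin φ cos λ·ΔX − sin φ sin λ·ΔY + cos φ·ΔZ = −(-0.857212)(-0.994723)(-490.0) − (-0.857212)(-0.102602)(311.5) + (0.514963)(569.5) = 683.69 m.
1° of latitude spans 111300 m, so Δφ = 683.69 / 111300 × 3600 = 22.114″.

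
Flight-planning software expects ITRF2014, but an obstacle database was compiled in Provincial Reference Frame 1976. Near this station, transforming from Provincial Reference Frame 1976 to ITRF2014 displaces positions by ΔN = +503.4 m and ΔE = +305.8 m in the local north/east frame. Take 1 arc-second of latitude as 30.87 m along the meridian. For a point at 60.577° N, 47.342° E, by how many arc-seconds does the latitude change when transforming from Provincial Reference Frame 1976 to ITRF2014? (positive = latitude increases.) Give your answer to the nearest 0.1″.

1″ of latitude = 30.87 m, so Δφ = 503.4 / 30.87 = 16.307″.

Δφ = 16.3″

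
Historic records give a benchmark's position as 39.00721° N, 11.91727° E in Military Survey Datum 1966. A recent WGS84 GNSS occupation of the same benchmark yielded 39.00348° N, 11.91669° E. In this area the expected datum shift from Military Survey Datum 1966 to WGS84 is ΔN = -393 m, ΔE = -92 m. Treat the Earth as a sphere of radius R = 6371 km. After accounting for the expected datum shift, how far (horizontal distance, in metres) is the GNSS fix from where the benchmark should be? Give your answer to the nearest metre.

Observed coordinate differences: Δφ = -0.00373°, Δλ = -0.00058°.
Converting to metres (1° lat = 111195 m, cos φ = 0.777067): observed ΔN = -414.8 m, observed ΔE = -50.1 m.
Subtracting the expected shift leaves a residual of -414.8 − (-393) = -21.8 m north and -50.1 − (-92) = 41.9 m east.
Residual distance = √((-21.8)² + 41.9²) = 47.2 m.

47 m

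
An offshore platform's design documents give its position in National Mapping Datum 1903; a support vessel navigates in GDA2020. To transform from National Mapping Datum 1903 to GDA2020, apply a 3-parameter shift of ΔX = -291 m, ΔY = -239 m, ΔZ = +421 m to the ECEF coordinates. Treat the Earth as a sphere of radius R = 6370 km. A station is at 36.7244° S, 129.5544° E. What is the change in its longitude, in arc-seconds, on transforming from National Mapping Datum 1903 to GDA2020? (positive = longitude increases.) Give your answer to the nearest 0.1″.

sin φ = -0.597967, cos φ = 0.801521, sin λ = 0.771020, cos λ = -0.636811.
East component: ΔE = −sin λ·ΔX + cos λ·ΔY = −(0.771020)(-291) + (-0.636811)(-239) = 376.56 m.
1° of latitude spans πR/180 = 111177 m; at latitude φ, 1° of longitude spans that × cos φ = 89111.1 m, so Δλ = 376.56 / 89111.1 × 3600 = 15.213″.

Δλ = 15.2″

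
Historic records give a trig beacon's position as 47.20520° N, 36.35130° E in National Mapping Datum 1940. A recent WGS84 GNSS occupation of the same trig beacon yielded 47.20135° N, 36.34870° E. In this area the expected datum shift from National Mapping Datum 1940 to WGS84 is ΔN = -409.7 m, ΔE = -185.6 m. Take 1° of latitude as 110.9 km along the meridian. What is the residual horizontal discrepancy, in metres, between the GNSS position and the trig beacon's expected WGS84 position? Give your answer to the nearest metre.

20 m

Observed coordinate differences: Δφ = -0.00385°, Δλ = -0.00260°.
Converting to metres (1° lat = 110900 m, cos φ = 0.679375): observed ΔN = -427.0 m, observed ΔE = -195.9 m.
Subtracting the expected shift leaves a residual of -427.0 − (-409.7) = -17.3 m north and -195.9 − (-185.6) = -10.3 m east.
Residual distance = √((-17.3)² + (-10.3)²) = 20.1 m.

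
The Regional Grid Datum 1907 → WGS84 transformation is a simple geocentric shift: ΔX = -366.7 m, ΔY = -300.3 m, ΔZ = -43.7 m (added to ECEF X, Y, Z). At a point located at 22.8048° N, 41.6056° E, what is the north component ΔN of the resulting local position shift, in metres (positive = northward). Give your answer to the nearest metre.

At φ = 22.8048°, λ = 41.6056°: sin φ = 0.387593, cos φ = 0.921831, sin λ = 0.663999, cos λ = 0.747733.
ΔN = −sin φ cos λ·ΔX − sin φ sin λ·ΔY + cos φ·ΔZ = −(0.387593)(0.747733)(-366.7) − (0.387593)(0.663999)(-300.3) + (0.921831)(-43.7) = 143.28 m.

ΔN = 143 m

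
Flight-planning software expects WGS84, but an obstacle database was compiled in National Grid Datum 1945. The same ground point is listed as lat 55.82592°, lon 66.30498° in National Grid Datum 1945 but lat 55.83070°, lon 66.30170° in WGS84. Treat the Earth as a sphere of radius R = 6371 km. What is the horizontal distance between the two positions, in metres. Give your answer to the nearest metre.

Δφ = 55.83070° − 55.82592° = +0.00478°; Δλ = 66.30170° − 66.30498° = -0.00328°.
1° along a meridian = πR/180 = 111195 m.
ΔN = Δφ × 111195 = 531.5 m; ΔE = Δλ × 111195 × cos(55.82592°) = -0.00328 × 111195 × 0.561709 = -204.9 m.
Distance = √(ΔE² + ΔN²) = √((-204.9)² + 531.5²) = 569.6 m.

570 m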